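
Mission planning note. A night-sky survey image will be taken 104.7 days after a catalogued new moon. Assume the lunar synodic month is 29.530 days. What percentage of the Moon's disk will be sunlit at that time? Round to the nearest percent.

104.7/29.530 = 3.546 lunations, so 3 complete cycles and 16.11 d into the next.
Phase angle: θ = 360°·(16.11 d)/(29.530 d) = 196.4°.
Illuminated fraction = (1 − cos 196.4°)/2 = (1 − (-0.959))/2 ≈ 0.980, so 98%.

98%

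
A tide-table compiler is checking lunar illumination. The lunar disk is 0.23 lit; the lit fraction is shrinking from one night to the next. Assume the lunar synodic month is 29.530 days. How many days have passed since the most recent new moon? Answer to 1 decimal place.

Invert f = (1 − cos θ)/2 to get cos θ = 1 − 2(0.23) = 0.540, hence θ₀ = arccos 0.540 = 57.3°.
A waning Moon lies in 180°–360°, so θ = 360° − 57.3° = 302.7°.
At 360°/29.530 d per day, 302.7° corresponds to 24.83 days.

24.8 days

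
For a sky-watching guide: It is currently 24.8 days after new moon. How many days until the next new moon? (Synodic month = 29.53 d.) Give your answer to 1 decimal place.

4.7 days

One full lunation from the last new moon is 29.53 d; remaining = 29.53 − 24.8 = 4.730 d.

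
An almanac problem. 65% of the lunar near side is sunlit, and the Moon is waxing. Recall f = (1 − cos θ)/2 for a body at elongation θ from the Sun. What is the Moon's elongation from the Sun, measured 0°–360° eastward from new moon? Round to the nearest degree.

107°

cos θ = 1 − 2f = -0.300, giving a principal value of 107.5°.
Waxing ⇒ before full, so θ = 107.5°.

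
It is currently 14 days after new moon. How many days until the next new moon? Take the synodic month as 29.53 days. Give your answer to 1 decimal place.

15.5 days

The next new moon completes the synodic month: 29.53 − 14 = 15.530 days.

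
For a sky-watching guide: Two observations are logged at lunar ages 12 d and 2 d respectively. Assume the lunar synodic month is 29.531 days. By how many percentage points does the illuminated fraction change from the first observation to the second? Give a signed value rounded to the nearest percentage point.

θ₁ = 360° × 12/29.531 = 146.3°, f₁ = (1 − cos θ₁)/2 = 0.916.
θ₂ = 360° × 2/29.531 = 24.4°, f₂ = (1 − cos θ₂)/2 = 0.045.
Change = f₂ − f₁ = -0.871 → -87 percentage points.

-87 pp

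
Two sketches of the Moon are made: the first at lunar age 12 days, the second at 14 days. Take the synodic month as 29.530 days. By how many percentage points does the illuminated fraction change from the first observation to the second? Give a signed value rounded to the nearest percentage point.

+8 percentage points

First observation: θ = 360°·12/29.530 = 146.3°, so f = 0.916.
Second observation: θ = 170.7°, f = 0.993.
Δf = 0.993 − 0.916 = +0.077, i.e. +8 pp.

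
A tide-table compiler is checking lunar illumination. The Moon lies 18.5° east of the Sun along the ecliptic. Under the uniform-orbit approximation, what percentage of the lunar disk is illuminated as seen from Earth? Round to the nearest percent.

3%

cos 18.5° = 0.948, so f = (1 − 0.948)/2 = 0.026, i.e. 3%.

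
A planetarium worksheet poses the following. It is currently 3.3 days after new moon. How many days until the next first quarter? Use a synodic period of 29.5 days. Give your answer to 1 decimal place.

4.1 days

First quarter occurs at elongation 90°, i.e. at age 29.5 × 90/360 = 7.375 d.
That is 7.375 − 3.3 = 4.075 days ahead.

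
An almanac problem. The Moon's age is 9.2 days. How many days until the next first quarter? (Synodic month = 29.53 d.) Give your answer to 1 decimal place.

First quarter occurs at elongation 90°, i.e. at age 29.53 × 90/360 = 7.383 d.
This lunation's first quarter (7.383 d) has passed, so add one period: 36.913 − 9.2 = 27.713 days.

27.7 days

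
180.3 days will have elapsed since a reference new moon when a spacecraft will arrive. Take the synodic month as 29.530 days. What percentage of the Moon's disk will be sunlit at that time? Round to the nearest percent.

Reduce mod P: 180.3 − 6×29.530 = 3.12 d into the current lunation.
Elongation θ = 360° × 3.12/29.530 ≈ 38.0°.
cos 38.0° = 0.788, so f = (1 − 0.788)/2 = 0.106, so 11%.

11%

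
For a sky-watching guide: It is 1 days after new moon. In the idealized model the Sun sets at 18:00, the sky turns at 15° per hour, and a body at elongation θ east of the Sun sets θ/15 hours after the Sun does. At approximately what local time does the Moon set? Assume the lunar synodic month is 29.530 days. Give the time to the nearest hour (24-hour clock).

19:00

Elongation θ = 360° × 1/29.530 ≈ 12.2°.
At 15° of sky rotation per hour, 12.2° corresponds to a 0.81 h lag.
18:00 + 0.81 h ≈ 18:49 → 19:00 to the nearest hour.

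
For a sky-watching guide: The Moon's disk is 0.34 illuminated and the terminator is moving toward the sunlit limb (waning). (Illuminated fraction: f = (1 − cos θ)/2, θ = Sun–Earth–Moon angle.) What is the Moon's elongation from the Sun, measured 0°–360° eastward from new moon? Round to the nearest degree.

Invert f = (1 − cos θ)/2 to get cos θ = 1 − 2(0.34) = 0.320, hence θ₀ = arccos 0.320 = 71.3°.
Since the Moon is past full (waning), take the reflex angle: θ = 360° − 71.3° = 288.7°.

289°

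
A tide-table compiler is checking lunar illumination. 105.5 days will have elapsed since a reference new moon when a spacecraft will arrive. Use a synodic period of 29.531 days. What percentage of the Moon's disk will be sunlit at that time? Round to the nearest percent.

95%

105.5 d spans 3 complete synodic months (3 × 29.531 = 88.59 d) plus 16.91 d.
Phase angle: θ = 360°·(16.91 d)/(29.531 d) = 206.1°.
Illuminated fraction = (1 − cos 206.1°)/2 = (1 − (-0.898))/2 ≈ 0.949, so 95%.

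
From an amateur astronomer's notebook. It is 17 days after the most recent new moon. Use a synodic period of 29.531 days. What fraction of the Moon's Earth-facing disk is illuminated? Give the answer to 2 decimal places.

0.94

The Moon has covered 17/29.531 of its cycle, so θ ≈ 360° × 17/29.531 = 207.2°.
Illuminated fraction = (1 − cos 207.2°)/2 = (1 − (-0.889))/2 ≈ 0.945.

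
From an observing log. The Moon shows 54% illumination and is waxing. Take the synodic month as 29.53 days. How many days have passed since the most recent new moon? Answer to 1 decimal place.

cos θ = 1 − 2f = -0.080, giving a principal value of 94.6°.
Waxing ⇒ before full, so θ = 94.6°.
Age = 29.53 × 94.6°/360° ≈ 7.76 days.

7.8 days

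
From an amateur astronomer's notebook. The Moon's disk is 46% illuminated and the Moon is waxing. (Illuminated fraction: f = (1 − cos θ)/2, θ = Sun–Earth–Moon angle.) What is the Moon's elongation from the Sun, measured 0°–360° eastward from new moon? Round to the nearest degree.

85°

cos θ = 1 − 2f = 0.080, giving a principal value of 85.4°.
Waxing ⇒ before full, so θ = 85.4°.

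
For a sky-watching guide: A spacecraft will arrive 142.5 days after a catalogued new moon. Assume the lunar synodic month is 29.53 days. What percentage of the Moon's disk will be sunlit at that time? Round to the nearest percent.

142.5/29.53 = 4.826 lunations, so 4 complete cycles and 24.38 d into the next.
The Moon has covered 24.38/29.53 of its cycle, so θ ≈ 360° × 24.38/29.53 = 297.2°.
With cos θ = 0.457, the lit fraction is (1 − 0.457)/2 ≈ 0.271, so 27%.

27%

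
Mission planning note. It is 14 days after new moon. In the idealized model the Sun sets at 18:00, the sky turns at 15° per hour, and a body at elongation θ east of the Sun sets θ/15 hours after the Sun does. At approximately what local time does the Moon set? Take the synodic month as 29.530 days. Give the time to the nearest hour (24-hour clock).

Phase angle: θ = 360°·(14 d)/(29.530 d) = 170.7°.
At 15° of sky rotation per hour, 170.7° corresponds to a 11.38 h lag.
18:00 + 11.38 h ≈ 05:23 → 05:00 to the nearest hour.

05:00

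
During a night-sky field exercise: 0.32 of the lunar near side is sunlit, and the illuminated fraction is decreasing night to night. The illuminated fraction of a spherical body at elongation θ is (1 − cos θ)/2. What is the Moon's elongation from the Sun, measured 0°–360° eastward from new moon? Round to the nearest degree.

291°

From f = (1 − cos θ)/2: cos θ = 1 − 2×0.32 = 0.360; arccos → 68.9°.
Waning ⇒ past full, so θ = 360° − 68.9° = 291.1°.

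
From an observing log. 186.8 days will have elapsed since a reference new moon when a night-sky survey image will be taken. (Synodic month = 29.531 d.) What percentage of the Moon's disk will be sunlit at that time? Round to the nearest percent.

186.8 d spans 6 complete synodic months (6 × 29.531 = 177.19 d) plus 9.61 d.
The Moon has covered 9.61/29.531 of its cycle, so θ ≈ 360° × 9.61/29.531 = 117.2°.
cos 117.2° = (-0.457), so f = (1 − (-0.457))/2 = 0.729, so 73%.

73%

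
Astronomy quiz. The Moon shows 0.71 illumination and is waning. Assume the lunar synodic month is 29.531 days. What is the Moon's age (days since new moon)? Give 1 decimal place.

20.1 days

cos θ = 1 − 2f = -0.420, giving a principal value of 114.8°.
A waning Moon lies in 180°–360°, so θ = 360° − 114.8° = 245.2°.
That fraction of the synodic month is 245.2/360 × 29.531 d ≈ 20.11 d.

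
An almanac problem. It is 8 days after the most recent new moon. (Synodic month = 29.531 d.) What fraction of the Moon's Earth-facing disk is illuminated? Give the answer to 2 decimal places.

0.57

Phase angle: θ = 360°·(8 d)/(29.531 d) = 97.5°.
Illuminated fraction = (1 − cos 97.5°)/2 = (1 − (-0.131))/2 ≈ 0.565.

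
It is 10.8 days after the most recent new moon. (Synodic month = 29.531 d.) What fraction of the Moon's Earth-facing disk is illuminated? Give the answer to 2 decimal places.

0.83

The Moon has covered 10.8/29.531 of its cycle, so θ ≈ 360° × 10.8/29.531 = 131.7°.
With cos θ = (-0.665), the lit fraction is (1 − (-0.665))/2 ≈ 0.832.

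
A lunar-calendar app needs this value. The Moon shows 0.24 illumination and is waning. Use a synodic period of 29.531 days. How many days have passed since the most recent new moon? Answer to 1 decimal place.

cos θ = 1 − 2f = 0.520, giving a principal value of 58.7°.
Waning ⇒ past full, so θ = 360° − 58.7° = 301.3°.
Age = 29.531 × 301.3°/360° ≈ 24.72 days.

24.7 days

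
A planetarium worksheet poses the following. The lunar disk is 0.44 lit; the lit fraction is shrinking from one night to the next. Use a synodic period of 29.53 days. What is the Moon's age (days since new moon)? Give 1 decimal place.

cos θ = 1 − 2f = 0.120, giving a principal value of 83.1°.
Waning ⇒ past full, so θ = 360° − 83.1° = 276.9°.
At 360°/29.53 d per day, 276.9° corresponds to 22.71 days.

22.7 days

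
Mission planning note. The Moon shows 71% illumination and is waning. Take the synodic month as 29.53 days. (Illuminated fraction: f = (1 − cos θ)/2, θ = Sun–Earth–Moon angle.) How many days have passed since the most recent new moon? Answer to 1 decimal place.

20.1 days

cos θ = 1 − 2f = -0.420, giving a principal value of 114.8°.
A waning Moon lies in 180°–360°, so θ = 360° − 114.8° = 245.2°.
At 360°/29.53 d per day, 245.2° corresponds to 20.11 days.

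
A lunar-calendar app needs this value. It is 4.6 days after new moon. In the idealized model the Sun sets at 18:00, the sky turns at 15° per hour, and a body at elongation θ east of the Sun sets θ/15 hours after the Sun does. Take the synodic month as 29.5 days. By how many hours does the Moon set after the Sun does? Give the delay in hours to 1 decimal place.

3.7 h

Phase angle: θ = 360°·(4.6 d)/(29.5 d) = 56.1°.
At 15° of sky rotation per hour, 56.1° corresponds to a 3.74 h lag.
So the Moon sets 3.74 h after the Sun.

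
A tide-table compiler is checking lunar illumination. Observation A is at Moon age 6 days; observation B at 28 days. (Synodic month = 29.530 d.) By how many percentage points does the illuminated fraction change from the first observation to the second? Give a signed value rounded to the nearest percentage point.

First observation: θ = 360°·6/29.530 = 73.1°, so f = 0.355.
Second observation: θ = 341.3°, f = 0.026.
Δf = 0.026 − 0.355 = -0.329, i.e. -33 pp.

-33 percentage points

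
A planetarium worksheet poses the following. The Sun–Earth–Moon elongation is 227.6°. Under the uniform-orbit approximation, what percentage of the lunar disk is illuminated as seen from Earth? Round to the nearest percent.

cos 227.6° = (-0.674), so f = (1 − (-0.674))/2 = 0.837, i.e. 84%.

84%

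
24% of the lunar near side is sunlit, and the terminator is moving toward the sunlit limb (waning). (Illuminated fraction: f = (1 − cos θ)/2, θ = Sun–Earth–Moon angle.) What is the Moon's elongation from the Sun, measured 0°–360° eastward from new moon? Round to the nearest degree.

From f = (1 − cos θ)/2: cos θ = 1 − 2×0.24 = 0.520; arccos → 58.7°.
Waning ⇒ past full, so θ = 360° − 58.7° = 301.3°.

301°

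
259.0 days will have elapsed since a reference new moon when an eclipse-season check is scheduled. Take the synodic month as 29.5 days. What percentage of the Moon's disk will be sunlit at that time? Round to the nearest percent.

259.0 d spans 8 complete synodic months (8 × 29.5 = 236.00 d) plus 23.00 d.
Phase angle: θ = 360°·(23.00 d)/(29.5 d) = 280.7°.
cos 280.7° = 0.185, so f = (1 − 0.185)/2 = 0.407, so 41%.

41%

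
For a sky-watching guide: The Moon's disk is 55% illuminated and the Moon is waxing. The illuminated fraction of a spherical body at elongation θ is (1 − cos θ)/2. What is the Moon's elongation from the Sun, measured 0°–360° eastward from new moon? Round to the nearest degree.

96°

Invert f = (1 − cos θ)/2 to get cos θ = 1 − 2(0.55) = -0.100, hence θ₀ = arccos -0.100 = 95.7°.
Waxing ⇒ before full, so θ = 95.7°.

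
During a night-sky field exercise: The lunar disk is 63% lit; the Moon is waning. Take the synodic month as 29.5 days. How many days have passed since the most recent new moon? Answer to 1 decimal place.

From f = (1 − cos θ)/2: cos θ = 1 − 2×0.63 = -0.260; arccos → 105.1°.
Waning ⇒ past full, so θ = 360° − 105.1° = 254.9°.
Age = 29.5 × 254.9°/360° ≈ 20.89 days.

20.9 days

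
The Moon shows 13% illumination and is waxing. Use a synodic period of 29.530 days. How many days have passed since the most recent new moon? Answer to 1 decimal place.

Invert f = (1 − cos θ)/2 to get cos θ = 1 − 2(0.13) = 0.740, hence θ₀ = arccos 0.740 = 42.3°.
Before full moon the principal value applies: θ = 42.3°.
That fraction of the synodic month is 42.3/360 × 29.530 d ≈ 3.47 d.

3.5 days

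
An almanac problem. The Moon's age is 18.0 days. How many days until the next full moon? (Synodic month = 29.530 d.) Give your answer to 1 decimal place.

26.3 days

Full moon is 0.5 of the way through the cycle: age 0.5 × 29.530 = 14.765 d.
Already past this cycle's full moon; the next is at 14.765 + 29.530 = 44.295 d, so 44.295 − 18.0 = 26.295 days.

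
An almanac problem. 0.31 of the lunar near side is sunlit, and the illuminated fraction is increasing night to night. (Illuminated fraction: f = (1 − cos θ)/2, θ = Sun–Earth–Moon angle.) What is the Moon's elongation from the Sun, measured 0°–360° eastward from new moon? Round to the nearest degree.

68°

Invert f = (1 − cos θ)/2 to get cos θ = 1 − 2(0.31) = 0.380, hence θ₀ = arccos 0.380 = 67.7°.
Waxing ⇒ before full, so θ = 67.7°.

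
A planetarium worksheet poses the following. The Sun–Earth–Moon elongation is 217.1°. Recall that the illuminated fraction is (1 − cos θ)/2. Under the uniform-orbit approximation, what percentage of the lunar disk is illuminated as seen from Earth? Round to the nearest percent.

Half-versine of 217.1°: (1 − (-0.798))/2 = 0.899, i.e. 90%.

90%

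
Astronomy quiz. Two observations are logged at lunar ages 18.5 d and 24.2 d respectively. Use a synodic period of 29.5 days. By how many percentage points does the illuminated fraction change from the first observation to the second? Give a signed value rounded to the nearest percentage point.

-56 pp

First observation: θ = 360°·18.5/29.5 = 225.8°, so f = 0.849.
Second observation: θ = 295.3°, f = 0.286.
Δf = 0.286 − 0.849 = -0.563, i.e. -56 pp.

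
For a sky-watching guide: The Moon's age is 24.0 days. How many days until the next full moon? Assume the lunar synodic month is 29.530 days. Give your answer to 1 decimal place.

20.3 days

Full moon occurs at elongation 180°, i.e. at age 29.530 × 180/360 = 14.765 d.
This lunation's full moon (14.765 d) has passed, so add one period: 44.295 − 24.0 = 20.295 days.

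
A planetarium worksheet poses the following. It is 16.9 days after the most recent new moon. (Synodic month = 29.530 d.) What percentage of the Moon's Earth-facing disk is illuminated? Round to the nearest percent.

95%

Phase angle: θ = 360°·(16.9 d)/(29.530 d) = 206.0°.
With cos θ = (-0.899), the lit fraction is (1 − (-0.899))/2 ≈ 0.949, so 95%.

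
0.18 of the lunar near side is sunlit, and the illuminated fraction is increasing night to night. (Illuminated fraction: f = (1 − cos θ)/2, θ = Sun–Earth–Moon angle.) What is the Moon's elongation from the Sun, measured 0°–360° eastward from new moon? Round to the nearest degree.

From f = (1 − cos θ)/2: cos θ = 1 − 2×0.18 = 0.640; arccos → 50.2°.
Before full moon the principal value applies: θ = 50.2°.

50°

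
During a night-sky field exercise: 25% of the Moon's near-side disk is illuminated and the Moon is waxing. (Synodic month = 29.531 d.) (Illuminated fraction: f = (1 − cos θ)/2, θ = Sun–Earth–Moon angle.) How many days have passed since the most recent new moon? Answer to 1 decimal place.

cos θ = 1 − 2f = 0.500, giving a principal value of 60.0°.
Before full moon the principal value applies: θ = 60.0°.
That fraction of the synodic month is 60.0/360 × 29.531 d ≈ 4.92 d.

4.9 days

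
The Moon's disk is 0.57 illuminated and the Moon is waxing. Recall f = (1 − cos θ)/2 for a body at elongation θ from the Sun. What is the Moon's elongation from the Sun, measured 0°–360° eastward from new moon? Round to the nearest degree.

cos θ = 1 − 2f = -0.140, giving a principal value of 98.0°.
Waxing ⇒ before full, so θ = 98.0°.

98°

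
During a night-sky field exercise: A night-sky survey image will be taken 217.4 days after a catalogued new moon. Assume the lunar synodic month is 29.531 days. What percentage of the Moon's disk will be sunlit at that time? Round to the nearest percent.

82%

217.4/29.531 = 7.362 lunations, so 7 complete cycles and 10.68 d into the next.
Phase angle: θ = 360°·(10.68 d)/(29.531 d) = 130.2°.
Illuminated fraction = (1 − cos 130.2°)/2 = (1 − (-0.646))/2 ≈ 0.823, so 82%.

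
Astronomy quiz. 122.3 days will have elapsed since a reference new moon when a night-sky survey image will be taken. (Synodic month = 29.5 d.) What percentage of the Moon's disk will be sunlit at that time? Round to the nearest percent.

Reduce mod P: 122.3 − 4×29.5 = 4.30 d into the current lunation.
The Moon has covered 4.30/29.5 of its cycle, so θ ≈ 360° × 4.30/29.5 = 52.5°.
Illuminated fraction = (1 − cos 52.5°)/2 = (1 − 0.609)/2 ≈ 0.195, so 20%.

20%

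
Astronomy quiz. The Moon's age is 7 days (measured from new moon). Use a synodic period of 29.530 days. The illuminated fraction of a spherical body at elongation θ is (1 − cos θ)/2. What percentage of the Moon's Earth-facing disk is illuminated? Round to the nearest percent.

Elongation θ = 360° × 7/29.530 ≈ 85.3°.
With cos θ = 0.081, the lit fraction is (1 − 0.081)/2 ≈ 0.459, so 46%.

46%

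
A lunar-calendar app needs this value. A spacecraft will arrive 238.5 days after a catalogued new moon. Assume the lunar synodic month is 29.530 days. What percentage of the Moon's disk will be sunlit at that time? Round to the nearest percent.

6%

238.5/29.530 = 8.077 lunations, so 8 complete cycles and 2.26 d into the next.
Phase angle: θ = 360°·(2.26 d)/(29.530 d) = 27.6°.
Illuminated fraction = (1 − cos 27.6°)/2 = (1 − 0.887)/2 ≈ 0.057, so 6%.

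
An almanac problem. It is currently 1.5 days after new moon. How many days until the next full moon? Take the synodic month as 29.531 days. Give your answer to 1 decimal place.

13.3 days

Full moon is 0.5 of the way through the cycle: age 0.5 × 29.531 = 14.765 d.
That is 14.765 − 1.5 = 13.265 days ahead.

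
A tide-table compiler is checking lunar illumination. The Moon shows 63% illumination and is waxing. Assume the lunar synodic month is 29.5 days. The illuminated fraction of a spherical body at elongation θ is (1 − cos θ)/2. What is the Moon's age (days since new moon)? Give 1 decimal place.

Invert f = (1 − cos θ)/2 to get cos θ = 1 − 2(0.63) = -0.260, hence θ₀ = arccos -0.260 = 105.1°.
Waxing ⇒ before full, so θ = 105.1°.
At 360°/29.5 d per day, 105.1° corresponds to 8.61 days.

8.6 days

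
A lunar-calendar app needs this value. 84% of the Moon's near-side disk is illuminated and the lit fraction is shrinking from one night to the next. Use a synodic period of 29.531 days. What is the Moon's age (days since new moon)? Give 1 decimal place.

18.6 days

cos θ = 1 − 2f = -0.680, giving a principal value of 132.8°.
A waning Moon lies in 180°–360°, so θ = 360° − 132.8° = 227.2°.
Age = 29.531 × 227.2°/360° ≈ 18.63 days.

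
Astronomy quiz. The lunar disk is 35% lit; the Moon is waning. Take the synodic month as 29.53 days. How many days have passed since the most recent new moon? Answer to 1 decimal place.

23.6 days

Invert f = (1 − cos θ)/2 to get cos θ = 1 − 2(0.35) = 0.300, hence θ₀ = arccos 0.300 = 72.5°.
Since the Moon is past full (waning), take the reflex angle: θ = 360° − 72.5° = 287.5°.
At 360°/29.53 d per day, 287.5° corresponds to 23.58 days.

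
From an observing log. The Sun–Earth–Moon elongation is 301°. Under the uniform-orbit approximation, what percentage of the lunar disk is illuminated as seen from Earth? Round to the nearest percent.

f = (1 − cos 301°)/2 = (1 − 0.515)/2 ≈ 0.242, i.e. 24%.

24%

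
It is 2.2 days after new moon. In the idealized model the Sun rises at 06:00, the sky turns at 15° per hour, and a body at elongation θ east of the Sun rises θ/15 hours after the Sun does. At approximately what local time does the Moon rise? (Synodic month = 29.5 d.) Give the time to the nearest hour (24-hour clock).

08:00

The Moon has covered 2.2/29.5 of its cycle, so θ ≈ 360° × 2.2/29.5 = 26.8°.
Delay after the Sun = 26.8° / (15°/h) ≈ 1.79 h.
06:00 + 1.79 h ≈ 07:47 → 08:00 to the nearest hour.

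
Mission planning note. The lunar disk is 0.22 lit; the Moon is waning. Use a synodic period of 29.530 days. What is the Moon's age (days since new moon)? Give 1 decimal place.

Invert f = (1 − cos θ)/2 to get cos θ = 1 − 2(0.22) = 0.560, hence θ₀ = arccos 0.560 = 55.9°.
Since the Moon is past full (waning), take the reflex angle: θ = 360° − 55.9° = 304.1°.
That fraction of the synodic month is 304.1/360 × 29.530 d ≈ 24.94 d.

24.9 days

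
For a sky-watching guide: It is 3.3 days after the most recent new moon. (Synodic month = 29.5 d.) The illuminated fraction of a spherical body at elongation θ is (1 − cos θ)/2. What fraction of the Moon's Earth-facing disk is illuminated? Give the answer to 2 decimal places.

Phase angle: θ = 360°·(3.3 d)/(29.5 d) = 40.3°.
cos 40.3° = 0.763, so f = (1 − 0.763)/2 = 0.119.

0.12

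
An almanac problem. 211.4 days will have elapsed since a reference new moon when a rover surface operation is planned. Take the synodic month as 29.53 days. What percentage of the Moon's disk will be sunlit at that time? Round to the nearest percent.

211.4/29.53 = 7.159 lunations, so 7 complete cycles and 4.69 d into the next.
The Moon has covered 4.69/29.53 of its cycle, so θ ≈ 360° × 4.69/29.53 = 57.2°.
With cos θ = 0.542, the lit fraction is (1 − 0.542)/2 ≈ 0.229, so 23%.

23%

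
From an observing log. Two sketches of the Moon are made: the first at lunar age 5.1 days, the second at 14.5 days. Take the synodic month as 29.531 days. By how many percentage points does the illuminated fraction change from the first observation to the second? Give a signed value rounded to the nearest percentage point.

θ₁ = 360° × 5.1/29.531 = 62.2°, f₁ = (1 − cos θ₁)/2 = 0.267.
θ₂ = 360° × 14.5/29.531 = 176.8°, f₂ = (1 − cos θ₂)/2 = 0.999.
Change = f₂ − f₁ = +0.733 → +73 percentage points.

+73 percentage points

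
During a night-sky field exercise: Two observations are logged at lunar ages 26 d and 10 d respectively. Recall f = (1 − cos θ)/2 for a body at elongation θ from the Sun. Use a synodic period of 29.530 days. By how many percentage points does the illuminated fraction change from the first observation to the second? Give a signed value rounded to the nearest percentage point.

First observation: θ = 360°·26/29.530 = 317.0°, so f = 0.135.
Second observation: θ = 121.9°, f = 0.764.
Δf = 0.764 − 0.135 = +0.630, i.e. +63 pp.

+63 pp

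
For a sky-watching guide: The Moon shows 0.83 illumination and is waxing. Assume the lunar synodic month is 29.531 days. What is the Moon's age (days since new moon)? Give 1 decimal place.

10.8 days

cos θ = 1 − 2f = -0.660, giving a principal value of 131.3°.
Waxing ⇒ before full, so θ = 131.3°.
Age = 29.531 × 131.3°/360° ≈ 10.77 days.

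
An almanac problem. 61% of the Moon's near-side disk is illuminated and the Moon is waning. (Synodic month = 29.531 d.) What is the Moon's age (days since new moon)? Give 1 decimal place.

21.1 days

Invert f = (1 − cos θ)/2 to get cos θ = 1 − 2(0.61) = -0.220, hence θ₀ = arccos -0.220 = 102.7°.
Since the Moon is past full (waning), take the reflex angle: θ = 360° − 102.7° = 257.3°.
Age = 29.531 × 257.3°/360° ≈ 21.11 days.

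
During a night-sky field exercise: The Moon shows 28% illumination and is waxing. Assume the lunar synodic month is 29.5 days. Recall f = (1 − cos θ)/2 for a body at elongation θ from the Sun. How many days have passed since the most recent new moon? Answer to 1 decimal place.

Invert f = (1 − cos θ)/2 to get cos θ = 1 − 2(0.28) = 0.440, hence θ₀ = arccos 0.440 = 63.9°.
Before full moon the principal value applies: θ = 63.9°.
Age = 29.5 × 63.9°/360° ≈ 5.24 days.

5.2 days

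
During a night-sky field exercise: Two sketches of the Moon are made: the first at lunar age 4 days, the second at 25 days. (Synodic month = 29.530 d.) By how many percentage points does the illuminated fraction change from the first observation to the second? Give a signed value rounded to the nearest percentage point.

+4 percentage points

θ₁ = 360° × 4/29.530 = 48.8°, f₁ = (1 − cos θ₁)/2 = 0.170.
θ₂ = 360° × 25/29.530 = 304.8°, f₂ = (1 − cos θ₂)/2 = 0.215.
Change = f₂ − f₁ = +0.044 → +4 percentage points.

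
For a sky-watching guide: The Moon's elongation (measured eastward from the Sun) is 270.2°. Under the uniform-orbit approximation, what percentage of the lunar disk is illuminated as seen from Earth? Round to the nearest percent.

50%

cos 270.2° = 0.003, so f = (1 − 0.003)/2 = 0.498, i.e. 50%.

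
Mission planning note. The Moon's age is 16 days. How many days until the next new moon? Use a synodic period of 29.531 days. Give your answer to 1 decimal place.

One full lunation from the last new moon is 29.531 d; remaining = 29.531 − 16 = 13.531 d.

13.5 days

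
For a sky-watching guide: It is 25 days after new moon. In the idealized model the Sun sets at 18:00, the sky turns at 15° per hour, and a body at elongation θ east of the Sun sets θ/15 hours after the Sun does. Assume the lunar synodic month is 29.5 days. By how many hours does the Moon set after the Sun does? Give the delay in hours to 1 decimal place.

20.3 h

The Moon has covered 25/29.5 of its cycle, so θ ≈ 360° × 25/29.5 = 305.1°.
The Moon trails the Sun by θ/15 = 305.1/15 ≈ 20.34 hours.
So the Moon sets 20.34 h after the Sun.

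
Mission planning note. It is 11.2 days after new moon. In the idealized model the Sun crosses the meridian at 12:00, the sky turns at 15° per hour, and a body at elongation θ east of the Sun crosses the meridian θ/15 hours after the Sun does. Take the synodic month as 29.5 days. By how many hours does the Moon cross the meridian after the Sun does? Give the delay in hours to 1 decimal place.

Phase angle: θ = 360°·(11.2 d)/(29.5 d) = 136.7°.
Delay after the Sun = 136.7° / (15°/h) ≈ 9.11 h.
So the Moon crosses the meridian 9.11 h after the Sun.

9.1 h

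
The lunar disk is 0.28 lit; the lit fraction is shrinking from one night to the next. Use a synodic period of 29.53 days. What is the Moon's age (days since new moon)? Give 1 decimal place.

cos θ = 1 − 2f = 0.440, giving a principal value of 63.9°.
A waning Moon lies in 180°–360°, so θ = 360° − 63.9° = 296.1°.
Age = 29.53 × 296.1°/360° ≈ 24.29 days.

24.3 days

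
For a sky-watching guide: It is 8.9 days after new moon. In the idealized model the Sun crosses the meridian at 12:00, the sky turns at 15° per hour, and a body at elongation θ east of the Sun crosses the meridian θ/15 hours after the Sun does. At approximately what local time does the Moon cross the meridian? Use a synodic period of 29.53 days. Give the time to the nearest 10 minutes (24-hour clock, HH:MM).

Phase angle: θ = 360°·(8.9 d)/(29.53 d) = 108.5°.
At 15° of sky rotation per hour, 108.5° corresponds to a 7.23 h lag.
12:00 + 7.233 h ≈ 19:14 → 19:10 to the nearest ten minutes.

19:10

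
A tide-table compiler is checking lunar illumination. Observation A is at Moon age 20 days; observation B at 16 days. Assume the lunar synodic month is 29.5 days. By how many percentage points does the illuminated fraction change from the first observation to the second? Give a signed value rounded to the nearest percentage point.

First observation: θ = 360°·20/29.5 = 244.1°, so f = 0.719.
Second observation: θ = 195.3°, f = 0.982.
Δf = 0.982 − 0.719 = +0.264, i.e. +26 pp.

+26 percentage points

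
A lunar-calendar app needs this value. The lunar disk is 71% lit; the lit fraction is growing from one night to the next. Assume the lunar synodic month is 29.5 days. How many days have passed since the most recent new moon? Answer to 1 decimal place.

9.4 days

cos θ = 1 − 2f = -0.420, giving a principal value of 114.8°.
Waxing ⇒ before full, so θ = 114.8°.
At 360°/29.5 d per day, 114.8° corresponds to 9.41 days.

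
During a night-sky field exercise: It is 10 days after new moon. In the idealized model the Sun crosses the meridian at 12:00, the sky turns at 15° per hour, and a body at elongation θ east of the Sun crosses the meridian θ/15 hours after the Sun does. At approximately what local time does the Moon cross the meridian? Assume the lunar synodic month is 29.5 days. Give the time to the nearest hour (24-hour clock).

Phase angle: θ = 360°·(10 d)/(29.5 d) = 122.0°.
Delay after the Sun = 122.0° / (15°/h) ≈ 8.14 h.
12:00 + 8.14 h ≈ 20:08 → 20:00 to the nearest hour.

20:00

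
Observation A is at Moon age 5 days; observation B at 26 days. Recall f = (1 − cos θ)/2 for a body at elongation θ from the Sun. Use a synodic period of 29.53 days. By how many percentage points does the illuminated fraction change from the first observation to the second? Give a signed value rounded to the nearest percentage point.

-12 pp

θ₁ = 360° × 5/29.53 = 61.0°, f₁ = (1 − cos θ₁)/2 = 0.257.
θ₂ = 360° × 26/29.53 = 317.0°, f₂ = (1 − cos θ₂)/2 = 0.135.
Change = f₂ − f₁ = -0.123 → -12 percentage points.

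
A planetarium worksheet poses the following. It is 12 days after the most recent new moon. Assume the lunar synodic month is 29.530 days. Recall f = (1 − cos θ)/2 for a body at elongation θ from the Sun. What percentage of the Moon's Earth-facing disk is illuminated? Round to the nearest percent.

92%

The Moon has covered 12/29.530 of its cycle, so θ ≈ 360° × 12/29.530 = 146.3°.
Illuminated fraction = (1 − cos 146.3°)/2 = (1 − (-0.832))/2 ≈ 0.916, so 92%.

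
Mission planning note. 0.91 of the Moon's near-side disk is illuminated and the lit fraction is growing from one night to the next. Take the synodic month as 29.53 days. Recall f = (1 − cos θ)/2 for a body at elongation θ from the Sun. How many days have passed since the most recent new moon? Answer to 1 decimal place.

cos θ = 1 − 2f = -0.820, giving a principal value of 145.1°.
The Moon is waxing (0°–180°), so θ = 145.1° directly.
At 360°/29.53 d per day, 145.1° corresponds to 11.90 days.

11.9 days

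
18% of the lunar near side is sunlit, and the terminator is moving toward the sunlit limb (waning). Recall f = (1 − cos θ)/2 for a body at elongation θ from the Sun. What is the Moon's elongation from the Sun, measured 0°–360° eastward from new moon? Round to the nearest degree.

310°

Invert f = (1 − cos θ)/2 to get cos θ = 1 − 2(0.18) = 0.640, hence θ₀ = arccos 0.640 = 50.2°.
Since the Moon is past full (waning), take the reflex angle: θ = 360° − 50.2° = 309.8°.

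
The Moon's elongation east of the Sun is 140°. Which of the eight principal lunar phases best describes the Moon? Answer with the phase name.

waxing gibbous

140° lies in the waxing gibbous sector of the 8-phase cycle.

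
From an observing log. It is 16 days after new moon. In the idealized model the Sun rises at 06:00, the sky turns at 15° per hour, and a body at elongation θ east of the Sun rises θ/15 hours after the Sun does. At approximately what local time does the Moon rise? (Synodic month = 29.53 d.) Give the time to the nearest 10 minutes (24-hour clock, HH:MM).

Elongation θ = 360° × 16/29.53 ≈ 195.1°.
The Moon trails the Sun by θ/15 = 195.1/15 ≈ 13.00 hours.
06:00 + 13.004 h ≈ 19:00 → 19:00 to the nearest ten minutes.

19:00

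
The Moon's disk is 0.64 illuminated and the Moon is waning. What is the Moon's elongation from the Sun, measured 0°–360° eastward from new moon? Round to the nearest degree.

From f = (1 − cos θ)/2: cos θ = 1 − 2×0.64 = -0.280; arccos → 106.3°.
Waning ⇒ past full, so θ = 360° − 106.3° = 253.7°.

254°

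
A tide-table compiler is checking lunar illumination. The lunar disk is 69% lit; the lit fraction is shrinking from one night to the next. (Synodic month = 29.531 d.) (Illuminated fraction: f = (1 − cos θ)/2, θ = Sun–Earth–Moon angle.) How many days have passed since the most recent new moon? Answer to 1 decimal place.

Invert f = (1 − cos θ)/2 to get cos θ = 1 − 2(0.69) = -0.380, hence θ₀ = arccos -0.380 = 112.3°.
A waning Moon lies in 180°–360°, so θ = 360° − 112.3° = 247.7°.
That fraction of the synodic month is 247.7/360 × 29.531 d ≈ 20.32 d.

20.3 days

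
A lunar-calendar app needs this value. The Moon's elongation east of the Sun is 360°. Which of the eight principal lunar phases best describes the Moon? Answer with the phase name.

new moon

The new moon sector spans roughly -22°–22°; 360° falls inside it.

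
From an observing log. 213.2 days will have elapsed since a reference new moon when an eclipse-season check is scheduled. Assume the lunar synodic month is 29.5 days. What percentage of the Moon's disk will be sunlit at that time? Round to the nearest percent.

213.2/29.5 = 7.227 lunations, so 7 complete cycles and 6.70 d into the next.
Phase angle: θ = 360°·(6.70 d)/(29.5 d) = 81.8°.
Illuminated fraction = (1 − cos 81.8°)/2 = (1 − 0.143)/2 ≈ 0.428, so 43%.

43%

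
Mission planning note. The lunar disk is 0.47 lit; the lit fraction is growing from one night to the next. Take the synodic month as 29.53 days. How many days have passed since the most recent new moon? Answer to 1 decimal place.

7.1 days

From f = (1 − cos θ)/2: cos θ = 1 − 2×0.47 = 0.060; arccos → 86.6°.
The Moon is waxing (0°–180°), so θ = 86.6° directly.
That fraction of the synodic month is 86.6/360 × 29.53 d ≈ 7.10 d.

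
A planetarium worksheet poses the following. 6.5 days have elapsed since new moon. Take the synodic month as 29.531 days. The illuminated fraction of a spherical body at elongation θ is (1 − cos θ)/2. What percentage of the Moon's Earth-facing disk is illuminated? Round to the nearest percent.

41%

Phase angle: θ = 360°·(6.5 d)/(29.531 d) = 79.2°.
cos 79.2° = 0.187, so f = (1 − 0.187)/2 = 0.407, so 41%.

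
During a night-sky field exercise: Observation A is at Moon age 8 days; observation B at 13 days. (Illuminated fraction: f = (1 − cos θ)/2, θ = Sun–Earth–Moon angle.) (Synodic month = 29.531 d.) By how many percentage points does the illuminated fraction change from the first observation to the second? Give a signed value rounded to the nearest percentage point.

+40 percentage points

First observation: θ = 360°·8/29.531 = 97.5°, so f = 0.565.
Second observation: θ = 158.5°, f = 0.965.
Δf = 0.965 − 0.565 = +0.400, i.e. +40 pp.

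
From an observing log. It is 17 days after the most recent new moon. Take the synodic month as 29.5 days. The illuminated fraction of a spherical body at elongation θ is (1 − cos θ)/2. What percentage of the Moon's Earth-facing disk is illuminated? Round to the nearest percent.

Elongation θ = 360° × 17/29.5 ≈ 207.5°.
With cos θ = (-0.887), the lit fraction is (1 − (-0.887))/2 ≈ 0.944, so 94%.

94%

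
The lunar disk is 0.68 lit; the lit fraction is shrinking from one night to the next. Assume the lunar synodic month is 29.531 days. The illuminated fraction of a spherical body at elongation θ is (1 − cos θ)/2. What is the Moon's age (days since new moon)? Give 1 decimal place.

cos θ = 1 − 2f = -0.360, giving a principal value of 111.1°.
A waning Moon lies in 180°–360°, so θ = 360° − 111.1° = 248.9°.
Age = 29.531 × 248.9°/360° ≈ 20.42 days.

20.4 days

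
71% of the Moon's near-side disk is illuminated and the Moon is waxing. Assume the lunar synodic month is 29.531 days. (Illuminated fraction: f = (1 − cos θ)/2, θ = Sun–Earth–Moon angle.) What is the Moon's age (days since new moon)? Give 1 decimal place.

From f = (1 − cos θ)/2: cos θ = 1 − 2×0.71 = -0.420; arccos → 114.8°.
Before full moon the principal value applies: θ = 114.8°.
That fraction of the synodic month is 114.8/360 × 29.531 d ≈ 9.42 d.

9.4 days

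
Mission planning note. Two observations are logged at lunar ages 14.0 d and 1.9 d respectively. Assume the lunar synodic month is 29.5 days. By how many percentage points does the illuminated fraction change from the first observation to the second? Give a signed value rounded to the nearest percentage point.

θ₁ = 360° × 14.0/29.5 = 170.8°, f₁ = (1 − cos θ₁)/2 = 0.994.
θ₂ = 360° × 1.9/29.5 = 23.2°, f₂ = (1 − cos θ₂)/2 = 0.040.
Change = f₂ − f₁ = -0.953 → -95 percentage points.

-95 percentage points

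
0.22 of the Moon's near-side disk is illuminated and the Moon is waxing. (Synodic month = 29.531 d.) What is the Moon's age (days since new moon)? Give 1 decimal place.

From f = (1 − cos θ)/2: cos θ = 1 − 2×0.22 = 0.560; arccos → 55.9°.
Before full moon the principal value applies: θ = 55.9°.
At 360°/29.531 d per day, 55.9° corresponds to 4.59 days.

4.6 days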